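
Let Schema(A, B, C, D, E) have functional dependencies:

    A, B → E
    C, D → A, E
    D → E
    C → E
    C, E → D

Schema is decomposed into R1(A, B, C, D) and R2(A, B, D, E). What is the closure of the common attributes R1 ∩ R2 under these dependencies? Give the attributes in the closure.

R1 ∩ R2 = {A, B, D}.
A, B → E applies, adding E
Closure: {A, B, D, E}.

A, B, D, E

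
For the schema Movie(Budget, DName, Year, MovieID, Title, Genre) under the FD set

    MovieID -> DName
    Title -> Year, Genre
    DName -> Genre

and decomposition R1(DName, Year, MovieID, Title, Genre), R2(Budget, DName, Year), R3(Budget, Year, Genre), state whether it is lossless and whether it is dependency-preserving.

lossy but dependency-preserving

Lossless test (chase): Rows 1 and 2 agree on DName; apply DName→Genre and equate their Genre entries. No row becomes fully distinguished — the join is lossy.
Dependency preservation: every FD's attributes lie within a single fragment, so each can be enforced locally — preserved.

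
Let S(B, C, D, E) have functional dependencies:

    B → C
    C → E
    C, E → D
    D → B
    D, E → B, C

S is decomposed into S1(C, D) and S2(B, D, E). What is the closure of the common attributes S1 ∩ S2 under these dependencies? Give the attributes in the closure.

B, C, D, E

S1 ∩ S2 = {D}.
D → B applies, adding B
B → C applies, adding C
C → E applies, adding E
Closure: {B, C, D, E}.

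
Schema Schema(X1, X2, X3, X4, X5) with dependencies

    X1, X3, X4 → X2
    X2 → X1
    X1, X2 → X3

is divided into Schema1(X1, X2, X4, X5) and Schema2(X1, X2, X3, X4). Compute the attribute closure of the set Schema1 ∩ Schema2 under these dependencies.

X1, X2, X3, X4

Schema1 ∩ Schema2 = {X1, X2, X4}.
X1, X2 → X3 applies, adding X3
Closure: {X1, X2, X3, X4}.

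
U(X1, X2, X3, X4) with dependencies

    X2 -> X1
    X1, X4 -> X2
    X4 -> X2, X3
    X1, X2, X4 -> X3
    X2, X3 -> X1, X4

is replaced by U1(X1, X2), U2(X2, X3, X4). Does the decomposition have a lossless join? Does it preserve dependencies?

Lossless test: (X2)⁺ = {X1, X2}, which contains all of one fragment — lossless.
Dependency preservation: X1, X4 → X2; X1, X2, X4 → X3; X2, X3 → X1, X4 are not contained in any single fragment, but the restricted closure of each left-hand side across the fragments still reaches the right-hand side; the remaining FDs each lie inside some fragment. All dependencies are preserved.

lossless and dependency-preserving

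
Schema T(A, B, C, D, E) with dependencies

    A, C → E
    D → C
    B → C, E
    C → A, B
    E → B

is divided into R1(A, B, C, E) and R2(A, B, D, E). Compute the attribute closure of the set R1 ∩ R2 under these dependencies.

A, B, C, E

R1 ∩ R2 = {A, B, E}.
B → C, E applies, adding C
Closure: {A, B, C, E}.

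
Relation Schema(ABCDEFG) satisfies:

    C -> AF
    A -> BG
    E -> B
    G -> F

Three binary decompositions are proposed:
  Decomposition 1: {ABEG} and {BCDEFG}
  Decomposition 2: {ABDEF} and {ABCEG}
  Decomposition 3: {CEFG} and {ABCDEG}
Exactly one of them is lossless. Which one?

Decomposition 3

Decomposition 1: common = {BEG}, closure = {BEFG} → lossy.
Decomposition 2: common = {ABE}, closure = {ABEFG} → lossy.
Decomposition 3: common = {CEG}, closure = {ABCEFG} → lossless.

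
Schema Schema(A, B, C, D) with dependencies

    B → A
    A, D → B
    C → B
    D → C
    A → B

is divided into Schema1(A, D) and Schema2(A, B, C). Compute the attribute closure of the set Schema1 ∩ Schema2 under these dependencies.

A, B

Schema1 ∩ Schema2 = {A}.
A → B applies, adding B
Closure: {A, B}.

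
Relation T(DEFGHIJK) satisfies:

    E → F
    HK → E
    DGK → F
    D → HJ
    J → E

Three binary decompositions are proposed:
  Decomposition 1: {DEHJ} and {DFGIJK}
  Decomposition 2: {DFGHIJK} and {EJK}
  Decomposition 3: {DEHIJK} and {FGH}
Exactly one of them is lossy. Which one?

Decomposition 1: common = {DJ}, closure = {DEFHJ} → lossless.
Decomposition 2: common = {JK}, closure = {EFJK} → lossless.
Decomposition 3: common = {H}, closure = {H} → lossy.

Decomposition 3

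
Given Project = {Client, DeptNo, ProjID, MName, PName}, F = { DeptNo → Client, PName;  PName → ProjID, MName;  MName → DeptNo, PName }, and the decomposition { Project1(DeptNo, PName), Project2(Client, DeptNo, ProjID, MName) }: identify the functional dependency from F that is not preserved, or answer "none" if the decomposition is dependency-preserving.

DeptNo → Client, PName: restricted closure across fragments reaches Client, PName.
PName → ProjID, MName: restricted closure across fragments reaches ProjID, MName.
MName → DeptNo, PName: restricted closure across fragments reaches DeptNo, PName.
Every dependency is enforceable on the fragments, so the decomposition is dependency-preserving.

none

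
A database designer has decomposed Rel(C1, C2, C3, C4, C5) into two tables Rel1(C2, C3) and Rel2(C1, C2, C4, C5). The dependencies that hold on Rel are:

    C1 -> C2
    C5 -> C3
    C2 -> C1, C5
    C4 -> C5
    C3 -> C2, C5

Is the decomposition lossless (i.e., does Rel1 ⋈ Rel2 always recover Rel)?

Yes

Common attributes: Rel1 ∩ Rel2 = {C2}.
Closure of {C2}: C2 → C1, C5 applies, adding C1, C5; C5 → C3 applies, adding C3. So (C2)⁺ = {C1, C2, C3, C5}.
This closure contains every attribute of Rel1, so Rel1 ∩ Rel2 → Rel1. The join is lossless.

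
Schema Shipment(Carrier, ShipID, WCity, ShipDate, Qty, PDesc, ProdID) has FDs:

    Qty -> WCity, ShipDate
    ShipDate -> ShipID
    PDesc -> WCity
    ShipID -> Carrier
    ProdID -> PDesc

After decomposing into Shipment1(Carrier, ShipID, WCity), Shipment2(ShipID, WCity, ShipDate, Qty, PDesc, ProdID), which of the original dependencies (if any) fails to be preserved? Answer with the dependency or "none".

none

Qty → WCity, ShipDate lies within Shipment2.
ShipDate → ShipID lies within Shipment2.
PDesc → WCity lies within Shipment2.
ShipID → Carrier lies within Shipment1.
ProdID → PDesc lies within Shipment2.
Every dependency is enforceable on the fragments, so the decomposition is dependency-preserving.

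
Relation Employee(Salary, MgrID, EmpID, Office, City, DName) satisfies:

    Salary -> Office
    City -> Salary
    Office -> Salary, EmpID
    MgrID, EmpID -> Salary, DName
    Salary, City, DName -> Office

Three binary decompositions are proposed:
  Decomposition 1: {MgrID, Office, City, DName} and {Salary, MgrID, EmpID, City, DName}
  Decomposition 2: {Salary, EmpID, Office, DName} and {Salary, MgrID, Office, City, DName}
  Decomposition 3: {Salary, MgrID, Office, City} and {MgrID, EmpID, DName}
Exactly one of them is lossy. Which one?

Decomposition 3

Decomposition 1: common = {MgrID, City, DName}, closure = {Salary, MgrID, EmpID, Office, City, DName} → lossless.
Decomposition 2: common = {Salary, Office, DName}, closure = {Salary, EmpID, Office, DName} → lossless.
Decomposition 3: common = {MgrID}, closure = {MgrID} → lossy.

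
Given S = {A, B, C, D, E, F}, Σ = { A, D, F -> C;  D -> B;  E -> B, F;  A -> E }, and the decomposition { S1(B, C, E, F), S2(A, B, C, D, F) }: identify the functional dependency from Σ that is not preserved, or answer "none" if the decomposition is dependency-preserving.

Check A → E: no single fragment contains all of {A, E}, and the restricted closure of {A} across the fragments never reaches {E}.
A, D, F → C is preserved.
D → B is preserved.
E → B, F is preserved.

A -> E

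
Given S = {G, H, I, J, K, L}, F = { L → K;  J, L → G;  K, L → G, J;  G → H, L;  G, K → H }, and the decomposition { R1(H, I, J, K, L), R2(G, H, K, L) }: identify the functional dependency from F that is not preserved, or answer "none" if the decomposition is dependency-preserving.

L → K lies within R1.
J, L → G: restricted closure across fragments reaches G.
K, L → G, J: restricted closure across fragments reaches G, J.
G → H, L lies within R2.
G, K → H lies within R2.
Every dependency is enforceable on the fragments, so the decomposition is dependency-preserving.

none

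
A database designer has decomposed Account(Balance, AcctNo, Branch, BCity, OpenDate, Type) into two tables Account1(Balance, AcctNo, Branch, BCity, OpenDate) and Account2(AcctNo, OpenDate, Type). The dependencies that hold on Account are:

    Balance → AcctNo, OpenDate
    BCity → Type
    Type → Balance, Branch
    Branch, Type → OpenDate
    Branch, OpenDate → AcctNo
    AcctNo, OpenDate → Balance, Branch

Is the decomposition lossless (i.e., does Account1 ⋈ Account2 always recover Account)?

Common attributes: Account1 ∩ Account2 = {AcctNo, OpenDate}.
Closure of {AcctNo, OpenDate}: AcctNo, OpenDate → Balance, Branch applies, adding Balance, Branch. So (AcctNo, OpenDate)⁺ = {Balance, AcctNo, Branch, OpenDate}.
The closure contains neither all of Account1 = {Balance, AcctNo, Branch, BCity, OpenDate} nor all of Account2 = {AcctNo, OpenDate, Type}, so the common attributes are not a superkey of either fragment. The join is lossy.

No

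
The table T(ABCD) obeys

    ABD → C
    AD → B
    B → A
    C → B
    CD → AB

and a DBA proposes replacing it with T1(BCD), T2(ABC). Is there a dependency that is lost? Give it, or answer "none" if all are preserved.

Check AD → B: no single fragment contains all of {ABD}, and the restricted closure of {AD} across the fragments never reaches {B}.
ABD → C is preserved.
B → A is preserved.
C → B is preserved.
CD → AB is preserved.

AD → B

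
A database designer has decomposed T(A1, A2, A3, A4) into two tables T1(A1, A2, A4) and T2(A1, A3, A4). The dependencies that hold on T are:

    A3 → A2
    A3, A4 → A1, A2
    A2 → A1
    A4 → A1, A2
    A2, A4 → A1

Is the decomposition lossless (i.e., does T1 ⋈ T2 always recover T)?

Yes

Common attributes: T1 ∩ T2 = {A1, A4}.
Closure of {A1, A4}: A4 → A1, A2 applies, adding A2. So (A1, A4)⁺ = {A1, A2, A4}.
This closure contains every attribute of T1, so T1 ∩ T2 → T1. The join is lossless.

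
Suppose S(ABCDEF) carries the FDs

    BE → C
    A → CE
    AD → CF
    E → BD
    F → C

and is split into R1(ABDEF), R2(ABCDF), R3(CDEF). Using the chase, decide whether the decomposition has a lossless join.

Yes

Chase test. Columns are ABCDEF; row i has aⱼ where attribute j ∈ Ri, else bᵢⱼ.
Initial tableau (one row per fragment):
  row 1: a1 a2 b13 a4 a5 a6
  row 2: a1 a2 a3 a4 b25 a6
  row 3: b31 b32 a3 a4 a5 a6
Rows 1 and 2 agree on A; apply A→CE and equate their CE entries.
Rows 1 and 3 agree on E; apply E→BD and equate their BD entries.
Row 1 is now all distinguished symbols — the join is lossless.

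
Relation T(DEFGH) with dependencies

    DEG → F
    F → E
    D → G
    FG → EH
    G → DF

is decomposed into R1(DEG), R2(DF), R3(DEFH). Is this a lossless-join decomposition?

Chase test. Columns are DEFGH; row i has aⱼ where attribute j ∈ Ri, else bᵢⱼ.
Initial tableau (one row per fragment):
  row 1: a1 a2 b13 a4 b15
  row 2: a1 b22 a3 b24 b25
  row 3: a1 a2 a3 b34 a5
Rows 2 and 3 agree on F; apply F→E and equate their E entries.
Rows 1 and 2 agree on D; apply D→G and equate their G entries.
Rows 1 and 3 agree on D; apply D→G and equate their G entries.
Rows 2 and 3 agree on FG; apply FG→EH and equate their EH entries.
Rows 1 and 2 agree on G; apply G→DF and equate their DF entries.
Rows 1 and 2 agree on FG; apply FG→EH and equate their EH entries.
Row 1 is now all distinguished symbols — the join is lossless.

Yes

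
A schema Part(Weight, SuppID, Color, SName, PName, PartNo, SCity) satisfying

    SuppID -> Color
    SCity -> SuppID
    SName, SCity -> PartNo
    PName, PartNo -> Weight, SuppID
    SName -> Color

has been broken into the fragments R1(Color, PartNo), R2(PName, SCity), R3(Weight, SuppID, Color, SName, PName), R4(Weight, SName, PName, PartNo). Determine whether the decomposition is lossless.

Chase test. Columns are Weight, SuppID, Color, SName, PName, PartNo, SCity; row i has aⱼ where attribute j ∈ Ri, else bᵢⱼ.
Initial tableau (one row per fragment):
  row 1: b11 b12 a3 b14 b15 a6 b17
  row 2: b21 b22 b23 b24 a5 b26 a7
  row 3: a1 a2 a3 a4 a5 b36 b37
  row 4: a1 b42 b43 a4 a5 a6 b47
Rows 3 and 4 agree on SName; apply SName→Color and equate their Color entries.
No row becomes fully distinguished — the join is lossy.

No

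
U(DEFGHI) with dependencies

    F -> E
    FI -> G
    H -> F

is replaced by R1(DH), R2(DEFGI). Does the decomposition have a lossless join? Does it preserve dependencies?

Lossless test: (D)⁺ = {D}, which is a superkey of neither fragment — lossy.
Dependency preservation: the restricted closure of {H} across the fragments never reaches {F}, so H → F cannot be enforced without a join — not preserved.

lossy and not dependency-preserving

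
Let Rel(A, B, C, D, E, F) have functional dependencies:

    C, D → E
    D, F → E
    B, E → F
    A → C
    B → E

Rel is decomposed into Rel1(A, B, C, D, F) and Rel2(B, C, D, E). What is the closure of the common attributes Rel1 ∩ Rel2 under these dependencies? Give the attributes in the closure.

Rel1 ∩ Rel2 = {B, C, D}.
C, D → E applies, adding E
B, E → F applies, adding F
Closure: {B, C, D, E, F}.

B, C, D, E, F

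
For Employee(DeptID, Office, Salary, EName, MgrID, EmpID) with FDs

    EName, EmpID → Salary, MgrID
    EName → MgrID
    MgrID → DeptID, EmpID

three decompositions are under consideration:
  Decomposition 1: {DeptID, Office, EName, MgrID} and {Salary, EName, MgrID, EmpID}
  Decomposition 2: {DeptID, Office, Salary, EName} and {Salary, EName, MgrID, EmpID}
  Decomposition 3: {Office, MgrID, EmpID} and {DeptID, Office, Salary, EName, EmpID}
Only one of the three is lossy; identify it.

Decomposition 3

Decomposition 1: common = {EName, MgrID}, closure = {DeptID, Salary, EName, MgrID, EmpID} → lossless.
Decomposition 2: common = {Salary, EName}, closure = {DeptID, Salary, EName, MgrID, EmpID} → lossless.
Decomposition 3: common = {Office, EmpID}, closure = {Office, EmpID} → lossy.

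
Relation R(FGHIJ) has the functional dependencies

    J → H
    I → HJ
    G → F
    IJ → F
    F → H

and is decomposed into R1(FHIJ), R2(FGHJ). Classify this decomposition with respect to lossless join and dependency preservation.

Lossless test: (FHJ)⁺ = {FHJ}, which is a superkey of neither fragment — lossy.
Dependency preservation: every FD's attributes lie within a single fragment, so each can be enforced locally — preserved.

lossy but dependency-preserving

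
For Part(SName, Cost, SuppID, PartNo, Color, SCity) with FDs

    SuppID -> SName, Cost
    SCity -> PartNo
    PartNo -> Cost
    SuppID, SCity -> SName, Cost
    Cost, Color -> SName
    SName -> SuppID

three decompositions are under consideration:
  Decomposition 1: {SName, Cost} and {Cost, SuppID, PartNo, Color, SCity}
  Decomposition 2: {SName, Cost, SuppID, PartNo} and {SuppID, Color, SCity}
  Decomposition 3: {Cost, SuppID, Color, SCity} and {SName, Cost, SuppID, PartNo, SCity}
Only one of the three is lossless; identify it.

Decomposition 1: common = {Cost}, closure = {Cost} → lossy.
Decomposition 2: common = {SuppID}, closure = {SName, Cost, SuppID} → lossy.
Decomposition 3: common = {Cost, SuppID, SCity}, closure = {SName, Cost, SuppID, PartNo, SCity} → lossless.

Decomposition 3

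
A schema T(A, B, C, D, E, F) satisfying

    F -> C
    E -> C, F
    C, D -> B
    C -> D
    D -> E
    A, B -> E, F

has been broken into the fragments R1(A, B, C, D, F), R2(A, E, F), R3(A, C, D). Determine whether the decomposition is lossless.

Chase test. Columns are A, B, C, D, E, F; row i has aⱼ where attribute j ∈ Ri, else bᵢⱼ.
Initial tableau (one row per fragment):
  row 1: a1 a2 a3 a4 b15 a6
  row 2: a1 b22 b23 b24 a5 a6
  row 3: a1 b32 a3 a4 b35 b36
Rows 1 and 2 agree on F; apply F→C and equate their C entries.
Rows 1 and 3 agree on C, D; apply C, D→B and equate their B entries.
Rows 1 and 2 agree on C; apply C→D and equate their D entries.
Rows 1 and 2 agree on D; apply D→E and equate their E entries.
Rows 1 and 3 agree on D; apply D→E and equate their E entries.
Rows 1 and 3 agree on A, B; apply A, B→E, F and equate their E, F entries.
Rows 1 and 2 agree on C, D; apply C, D→B and equate their B entries.
Row 1 is now all distinguished symbols — the join is lossless.

Yes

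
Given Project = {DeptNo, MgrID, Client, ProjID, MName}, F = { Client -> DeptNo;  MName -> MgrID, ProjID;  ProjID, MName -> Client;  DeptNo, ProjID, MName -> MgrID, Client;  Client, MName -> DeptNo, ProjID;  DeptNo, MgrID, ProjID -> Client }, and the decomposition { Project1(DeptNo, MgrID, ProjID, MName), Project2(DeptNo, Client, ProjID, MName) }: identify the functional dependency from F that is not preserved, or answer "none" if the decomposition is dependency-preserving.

DeptNo, MgrID, ProjID -> Client

Check DeptNo, MgrID, ProjID → Client: no single fragment contains all of {DeptNo, MgrID, Client, ProjID}, and the restricted closure of {DeptNo, MgrID, ProjID} across the fragments never reaches {Client}.
Client → DeptNo is preserved.
MName → MgrID, ProjID is preserved.
ProjID, MName → Client is preserved.
DeptNo, ProjID, MName → MgrID, Client is preserved.
Client, MName → DeptNo, ProjID is preserved.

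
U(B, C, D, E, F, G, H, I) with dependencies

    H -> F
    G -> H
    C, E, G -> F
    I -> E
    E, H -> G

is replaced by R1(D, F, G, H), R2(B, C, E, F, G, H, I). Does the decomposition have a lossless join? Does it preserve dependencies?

lossy but dependency-preserving

Lossless test: (F, G, H)⁺ = {F, G, H}, which is a superkey of neither fragment — lossy.
Dependency preservation: every FD's attributes lie within a single fragment, so each can be enforced locally — preserved.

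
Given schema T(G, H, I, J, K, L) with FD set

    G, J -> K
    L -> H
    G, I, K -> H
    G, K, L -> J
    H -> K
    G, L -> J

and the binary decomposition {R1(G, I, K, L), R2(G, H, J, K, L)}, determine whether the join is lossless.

Yes

Common attributes: R1 ∩ R2 = {G, K, L}.
Closure of {G, K, L}: L → H applies, adding H; G, K, L → J applies, adding J. So (G, K, L)⁺ = {G, H, J, K, L}.
This closure contains every attribute of R2, so R1 ∩ R2 → R2. The join is lossless.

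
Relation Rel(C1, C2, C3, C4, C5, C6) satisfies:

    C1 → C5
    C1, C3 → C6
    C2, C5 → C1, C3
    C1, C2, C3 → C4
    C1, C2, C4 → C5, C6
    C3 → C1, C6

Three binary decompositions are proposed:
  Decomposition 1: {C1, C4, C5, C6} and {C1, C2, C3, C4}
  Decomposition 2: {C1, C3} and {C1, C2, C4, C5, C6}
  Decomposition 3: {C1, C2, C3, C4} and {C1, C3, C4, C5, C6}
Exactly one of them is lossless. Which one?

Decomposition 1: common = {C1, C4}, closure = {C1, C4, C5} → lossy.
Decomposition 2: common = {C1}, closure = {C1, C5} → lossy.
Decomposition 3: common = {C1, C3, C4}, closure = {C1, C3, C4, C5, C6} → lossless.

Decomposition 3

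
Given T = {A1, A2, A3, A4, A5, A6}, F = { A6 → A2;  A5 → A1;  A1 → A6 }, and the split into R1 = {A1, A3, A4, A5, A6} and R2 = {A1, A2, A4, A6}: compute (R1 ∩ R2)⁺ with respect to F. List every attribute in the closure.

A1, A2, A4, A6

R1 ∩ R2 = {A1, A4, A6}.
A6 → A2 applies, adding A2
Closure: {A1, A2, A4, A6}.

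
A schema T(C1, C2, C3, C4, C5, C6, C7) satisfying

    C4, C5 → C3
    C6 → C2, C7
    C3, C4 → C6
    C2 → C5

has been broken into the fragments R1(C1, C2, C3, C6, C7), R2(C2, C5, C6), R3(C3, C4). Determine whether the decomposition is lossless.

No

Chase test. Columns are C1, C2, C3, C4, C5, C6, C7; row i has aⱼ where attribute j ∈ Ri, else bᵢⱼ.
Initial tableau (one row per fragment):
  row 1: a1 a2 a3 b14 b15 a6 a7
  row 2: b21 a2 b23 b24 a5 a6 b27
  row 3: b31 b32 a3 a4 b35 b36 b37
Rows 1 and 2 agree on C6; apply C6→C2, C7 and equate their C2, C7 entries.
Rows 1 and 2 agree on C2; apply C2→C5 and equate their C5 entries.
No row becomes fully distinguished — the join is lossy.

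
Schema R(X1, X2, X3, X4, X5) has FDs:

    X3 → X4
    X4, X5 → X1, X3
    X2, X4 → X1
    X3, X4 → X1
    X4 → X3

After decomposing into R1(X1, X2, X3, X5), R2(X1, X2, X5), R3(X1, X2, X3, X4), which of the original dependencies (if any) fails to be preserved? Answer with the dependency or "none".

X3 → X4 lies within R3.
X4, X5 → X1, X3: restricted closure across fragments reaches X1, X3.
X2, X4 → X1 lies within R3.
X3, X4 → X1 lies within R3.
X4 → X3 lies within R3.
Every dependency is enforceable on the fragments, so the decomposition is dependency-preserving.

none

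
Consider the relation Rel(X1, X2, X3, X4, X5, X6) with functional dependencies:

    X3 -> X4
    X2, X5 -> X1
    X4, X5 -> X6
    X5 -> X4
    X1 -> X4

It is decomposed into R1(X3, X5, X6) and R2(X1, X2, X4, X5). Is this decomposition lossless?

No

Common attributes: R1 ∩ R2 = {X5}.
Closure of {X5}: X5 → X4 applies, adding X4; X4, X5 → X6 applies, adding X6. So (X5)⁺ = {X4, X5, X6}.
The closure contains neither all of R1 = {X3, X5, X6} nor all of R2 = {X1, X2, X4, X5}, so the common attributes are not a superkey of either fragment. The join is lossy.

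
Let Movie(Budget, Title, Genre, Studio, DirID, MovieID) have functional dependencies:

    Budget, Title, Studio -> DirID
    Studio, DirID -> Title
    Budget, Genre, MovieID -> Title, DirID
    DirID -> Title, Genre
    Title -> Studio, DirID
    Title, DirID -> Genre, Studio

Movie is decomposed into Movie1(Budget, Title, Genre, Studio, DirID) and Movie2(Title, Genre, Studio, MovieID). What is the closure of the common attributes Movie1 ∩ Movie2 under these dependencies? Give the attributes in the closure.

Movie1 ∩ Movie2 = {Title, Genre, Studio}.
Title → Studio, DirID applies, adding DirID
Closure: {Title, Genre, Studio, DirID}.

Title, Genre, Studio, DirID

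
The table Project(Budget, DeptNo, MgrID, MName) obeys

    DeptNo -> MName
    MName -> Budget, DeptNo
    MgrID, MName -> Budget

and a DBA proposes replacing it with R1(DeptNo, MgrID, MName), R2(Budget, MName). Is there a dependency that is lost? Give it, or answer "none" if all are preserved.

DeptNo → MName lies within R1.
MName → Budget, DeptNo: restricted closure across fragments reaches Budget, DeptNo.
MgrID, MName → Budget: restricted closure across fragments reaches Budget.
Every dependency is enforceable on the fragments, so the decomposition is dependency-preserving.

none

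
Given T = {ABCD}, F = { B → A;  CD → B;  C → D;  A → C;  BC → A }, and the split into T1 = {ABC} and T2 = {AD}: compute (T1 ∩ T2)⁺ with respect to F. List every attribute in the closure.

T1 ∩ T2 = {A}.
A → C applies, adding C
C → D applies, adding D
CD → B applies, adding B
Closure: {ABCD}.

ABCD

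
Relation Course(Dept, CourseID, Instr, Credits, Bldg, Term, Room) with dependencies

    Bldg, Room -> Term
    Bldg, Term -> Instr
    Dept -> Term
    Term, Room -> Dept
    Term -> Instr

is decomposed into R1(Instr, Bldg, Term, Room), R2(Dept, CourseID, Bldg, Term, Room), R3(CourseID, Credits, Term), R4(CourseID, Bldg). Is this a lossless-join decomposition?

No

Chase test. Columns are Dept, CourseID, Instr, Credits, Bldg, Term, Room; row i has aⱼ where attribute j ∈ Ri, else bᵢⱼ.
Initial tableau (one row per fragment):
  row 1: b11 b12 a3 b14 a5 a6 a7
  row 2: a1 a2 b23 b24 a5 a6 a7
  row 3: b31 a2 b33 a4 b35 a6 b37
  row 4: b41 a2 b43 b44 a5 b46 b47
Rows 1 and 2 agree on Bldg, Term; apply Bldg, Term→Instr and equate their Instr entries.
Rows 1 and 2 agree on Term, Room; apply Term, Room→Dept and equate their Dept entries.
Rows 1 and 3 agree on Term; apply Term→Instr and equate their Instr entries.
No row becomes fully distinguished — the join is lossy.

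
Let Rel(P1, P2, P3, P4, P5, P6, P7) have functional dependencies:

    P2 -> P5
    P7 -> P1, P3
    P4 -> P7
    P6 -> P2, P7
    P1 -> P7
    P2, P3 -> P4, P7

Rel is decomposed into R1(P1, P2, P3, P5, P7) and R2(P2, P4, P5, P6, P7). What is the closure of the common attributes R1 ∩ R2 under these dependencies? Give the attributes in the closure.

P1, P2, P3, P4, P5, P7

R1 ∩ R2 = {P2, P5, P7}.
P7 → P1, P3 applies, adding P1, P3
P2, P3 → P4, P7 applies, adding P4
Closure: {P1, P2, P3, P4, P5, P7}.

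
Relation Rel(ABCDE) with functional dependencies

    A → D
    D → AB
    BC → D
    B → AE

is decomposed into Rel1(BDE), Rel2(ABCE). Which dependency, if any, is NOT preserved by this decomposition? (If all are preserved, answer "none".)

A → D: restricted closure across fragments reaches D.
D → AB: restricted closure across fragments reaches AB.
BC → D: restricted closure across fragments reaches D.
B → AE lies within Rel2.
Every dependency is enforceable on the fragments, so the decomposition is dependency-preserving.

none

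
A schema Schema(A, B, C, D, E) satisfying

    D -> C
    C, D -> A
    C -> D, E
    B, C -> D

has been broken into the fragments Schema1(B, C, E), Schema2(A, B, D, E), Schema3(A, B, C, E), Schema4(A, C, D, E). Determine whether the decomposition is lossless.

Yes

Chase test. Columns are A, B, C, D, E; row i has aⱼ where attribute j ∈ Schemai, else bᵢⱼ.
Initial tableau (one row per fragment):
  row 1: b11 a2 a3 b14 a5
  row 2: a1 a2 b23 a4 a5
  row 3: a1 a2 a3 b34 a5
  row 4: a1 b42 a3 a4 a5
Rows 2 and 4 agree on D; apply D→C and equate their C entries.
Rows 1 and 2 agree on C; apply C→D, E and equate their D, E entries.
Rows 1 and 3 agree on C; apply C→D, E and equate their D, E entries.
Rows 1 and 2 agree on C, D; apply C, D→A and equate their A entries.
Row 1 is now all distinguished symbols — the join is lossless.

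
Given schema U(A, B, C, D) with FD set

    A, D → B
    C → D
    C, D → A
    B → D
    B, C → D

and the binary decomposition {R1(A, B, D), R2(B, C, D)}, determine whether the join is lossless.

No

Common attributes: R1 ∩ R2 = {B, D}.
No dependency enlarges {B, D}, so (B, D)⁺ = {B, D}.
The closure contains neither all of R1 = {A, B, D} nor all of R2 = {B, C, D}, so the common attributes are not a superkey of either fragment. The join is lossy.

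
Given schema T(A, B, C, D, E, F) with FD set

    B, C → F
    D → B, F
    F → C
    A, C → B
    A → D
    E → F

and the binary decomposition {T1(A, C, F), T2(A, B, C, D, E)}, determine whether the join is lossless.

Yes

Common attributes: T1 ∩ T2 = {A, C}.
Closure of {A, C}: A, C → B applies, adding B; A → D applies, adding D; B, C → F applies, adding F. So (A, C)⁺ = {A, B, C, D, F}.
This closure contains every attribute of T1, so T1 ∩ T2 → T1. The join is lossless.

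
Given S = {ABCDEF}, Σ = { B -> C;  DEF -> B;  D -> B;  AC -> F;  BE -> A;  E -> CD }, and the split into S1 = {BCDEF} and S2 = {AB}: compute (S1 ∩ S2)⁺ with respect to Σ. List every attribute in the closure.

BC

S1 ∩ S2 = {B}.
B → C applies, adding C
Closure: {BC}.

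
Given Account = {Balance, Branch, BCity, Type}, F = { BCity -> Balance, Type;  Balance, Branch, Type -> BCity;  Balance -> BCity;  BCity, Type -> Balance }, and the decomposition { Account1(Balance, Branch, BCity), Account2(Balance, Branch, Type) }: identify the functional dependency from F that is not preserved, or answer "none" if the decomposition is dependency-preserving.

BCity → Balance, Type: restricted closure across fragments reaches Balance, Type.
Balance, Branch, Type → BCity: restricted closure across fragments reaches BCity.
Balance → BCity lies within Account1.
BCity, Type → Balance: restricted closure across fragments reaches Balance.
Every dependency is enforceable on the fragments, so the decomposition is dependency-preserving.

none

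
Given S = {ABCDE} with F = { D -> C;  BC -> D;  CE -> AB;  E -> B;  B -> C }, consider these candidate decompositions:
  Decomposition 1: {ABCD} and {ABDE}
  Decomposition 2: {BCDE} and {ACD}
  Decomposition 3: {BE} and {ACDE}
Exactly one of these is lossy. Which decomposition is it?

Decomposition 2

Decomposition 1: common = {ABD}, closure = {ABCD} → lossless.
Decomposition 2: common = {CD}, closure = {CD} → lossy.
Decomposition 3: common = {E}, closure = {ABCDE} → lossless.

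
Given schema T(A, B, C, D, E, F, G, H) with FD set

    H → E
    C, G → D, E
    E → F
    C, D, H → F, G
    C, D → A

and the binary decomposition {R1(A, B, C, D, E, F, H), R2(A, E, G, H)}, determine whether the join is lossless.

Common attributes: R1 ∩ R2 = {A, E, H}.
Closure of {A, E, H}: E → F applies, adding F. So (A, E, H)⁺ = {A, E, F, H}.
The closure contains neither all of R1 = {A, B, C, D, E, F, H} nor all of R2 = {A, E, G, H}, so the common attributes are not a superkey of either fragment. The join is lossy.

No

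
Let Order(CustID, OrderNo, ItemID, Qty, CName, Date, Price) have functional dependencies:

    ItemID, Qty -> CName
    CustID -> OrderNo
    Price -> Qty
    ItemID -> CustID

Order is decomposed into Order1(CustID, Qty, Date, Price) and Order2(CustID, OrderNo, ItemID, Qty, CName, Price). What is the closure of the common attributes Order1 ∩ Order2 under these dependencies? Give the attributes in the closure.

CustID, OrderNo, Qty, Price

Order1 ∩ Order2 = {CustID, Qty, Price}.
CustID → OrderNo applies, adding OrderNo
Closure: {CustID, OrderNo, Qty, Price}.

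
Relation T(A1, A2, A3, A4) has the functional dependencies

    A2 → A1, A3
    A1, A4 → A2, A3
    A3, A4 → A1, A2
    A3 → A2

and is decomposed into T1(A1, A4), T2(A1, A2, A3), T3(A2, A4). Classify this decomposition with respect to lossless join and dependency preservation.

Lossless test (chase): Rows 2 and 3 agree on A2; apply A2→A1, A3 and equate their A1, A3 entries. Rows 1 and 3 agree on A1, A4; apply A1, A4→A2, A3 and equate their A2, A3 entries. Row 1 is now all distinguished symbols — the join is lossless.
Dependency preservation: the restricted closure of {A1, A4} across the fragments never reaches {A2, A3}, so A1, A4 → A2, A3 cannot be enforced without a join — not preserved.

lossless but not dependency-preserving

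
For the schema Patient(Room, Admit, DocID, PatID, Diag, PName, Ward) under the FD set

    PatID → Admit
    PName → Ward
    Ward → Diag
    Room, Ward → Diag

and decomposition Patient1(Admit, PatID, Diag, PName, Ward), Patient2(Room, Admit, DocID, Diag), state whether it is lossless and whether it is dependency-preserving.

Lossless test: (Admit, Diag)⁺ = {Admit, Diag}, which is a superkey of neither fragment — lossy.
Dependency preservation: Room, Ward → Diag is not contained in any single fragment, but the restricted closure of its left-hand side across the fragments still reaches the right-hand side; the remaining FDs each lie inside some fragment. All dependencies are preserved.

lossy but dependency-preserving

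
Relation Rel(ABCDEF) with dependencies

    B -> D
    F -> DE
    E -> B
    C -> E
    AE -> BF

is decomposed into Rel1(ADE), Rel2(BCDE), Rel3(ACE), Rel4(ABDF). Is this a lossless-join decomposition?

Chase test. Columns are ABCDEF; row i has aⱼ where attribute j ∈ Reli, else bᵢⱼ.
Initial tableau (one row per fragment):
  row 1: a1 b12 b13 a4 a5 b16
  row 2: b21 a2 a3 a4 a5 b26
  row 3: a1 b32 a3 b34 a5 b36
  row 4: a1 a2 b43 a4 b45 a6
Rows 1 and 2 agree on E; apply E→B and equate their B entries.
Rows 1 and 3 agree on E; apply E→B and equate their B entries.
Rows 1 and 3 agree on AE; apply AE→BF and equate their BF entries.
Rows 1 and 3 agree on B; apply B→D and equate their D entries.
No row becomes fully distinguished — the join is lossy.

No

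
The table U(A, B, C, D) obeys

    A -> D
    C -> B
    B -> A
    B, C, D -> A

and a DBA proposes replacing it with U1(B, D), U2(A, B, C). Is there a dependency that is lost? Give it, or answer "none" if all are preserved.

A -> D

Check A → D: no single fragment contains all of {A, D}, and the restricted closure of {A} across the fragments never reaches {D}.
C → B is preserved.
B → A is preserved.
B, C, D → A is preserved.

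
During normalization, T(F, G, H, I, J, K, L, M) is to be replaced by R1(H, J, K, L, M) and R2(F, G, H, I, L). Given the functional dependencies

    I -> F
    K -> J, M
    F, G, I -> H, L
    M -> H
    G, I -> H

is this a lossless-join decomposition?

No

Common attributes: R1 ∩ R2 = {H, L}.
No dependency enlarges {H, L}, so (H, L)⁺ = {H, L}.
The closure contains neither all of R1 = {H, J, K, L, M} nor all of R2 = {F, G, H, I, L}, so the common attributes are not a superkey of either fragment. The join is lossy.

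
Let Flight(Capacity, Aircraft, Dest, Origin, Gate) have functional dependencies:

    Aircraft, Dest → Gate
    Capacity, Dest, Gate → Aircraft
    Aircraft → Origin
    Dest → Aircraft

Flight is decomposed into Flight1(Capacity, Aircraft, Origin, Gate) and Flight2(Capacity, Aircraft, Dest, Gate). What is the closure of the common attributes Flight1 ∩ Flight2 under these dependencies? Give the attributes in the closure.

Capacity, Aircraft, Origin, Gate

Flight1 ∩ Flight2 = {Capacity, Aircraft, Gate}.
Aircraft → Origin applies, adding Origin
Closure: {Capacity, Aircraft, Origin, Gate}.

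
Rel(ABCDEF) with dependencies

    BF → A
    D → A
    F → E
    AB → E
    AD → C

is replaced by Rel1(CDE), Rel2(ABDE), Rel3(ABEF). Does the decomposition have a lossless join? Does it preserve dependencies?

lossy but dependency-preserving

Lossless test (chase): Rows 1 and 2 agree on D; apply D→A and equate their A entries. Rows 1 and 2 agree on AD; apply AD→C and equate their C entries. No row becomes fully distinguished — the join is lossy.
Dependency preservation: AD → C is not contained in any single fragment, but the restricted closure of its left-hand side across the fragments still reaches the right-hand side; the remaining FDs each lie inside some fragment. All dependencies are preserved.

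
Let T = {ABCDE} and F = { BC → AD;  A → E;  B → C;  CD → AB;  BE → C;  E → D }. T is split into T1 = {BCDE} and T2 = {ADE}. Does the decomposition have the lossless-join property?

Common attributes: T1 ∩ T2 = {DE}.
No dependency enlarges {DE}, so (DE)⁺ = {DE}.
The closure contains neither all of T1 = {BCDE} nor all of T2 = {ADE}, so the common attributes are not a superkey of either fragment. The join is lossy.

No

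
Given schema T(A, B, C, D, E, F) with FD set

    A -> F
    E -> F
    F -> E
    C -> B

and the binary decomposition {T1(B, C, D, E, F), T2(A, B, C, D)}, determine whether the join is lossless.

Common attributes: T1 ∩ T2 = {B, C, D}.
No dependency enlarges {B, C, D}, so (B, C, D)⁺ = {B, C, D}.
The closure contains neither all of T1 = {B, C, D, E, F} nor all of T2 = {A, B, C, D}, so the common attributes are not a superkey of either fragment. The join is lossy.

No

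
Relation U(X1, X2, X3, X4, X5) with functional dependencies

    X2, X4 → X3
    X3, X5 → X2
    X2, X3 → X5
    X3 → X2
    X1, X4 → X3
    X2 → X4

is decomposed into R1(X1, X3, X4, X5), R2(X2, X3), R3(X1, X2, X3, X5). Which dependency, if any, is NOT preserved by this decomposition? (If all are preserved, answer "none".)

X2, X4 → X3: restricted closure across fragments reaches X3.
X3, X5 → X2 lies within R3.
X2, X3 → X5 lies within R3.
X3 → X2 lies within R2.
X1, X4 → X3 lies within R1.
X2 → X4: restricted closure across fragments reaches X4.
Every dependency is enforceable on the fragments, so the decomposition is dependency-preserving.

none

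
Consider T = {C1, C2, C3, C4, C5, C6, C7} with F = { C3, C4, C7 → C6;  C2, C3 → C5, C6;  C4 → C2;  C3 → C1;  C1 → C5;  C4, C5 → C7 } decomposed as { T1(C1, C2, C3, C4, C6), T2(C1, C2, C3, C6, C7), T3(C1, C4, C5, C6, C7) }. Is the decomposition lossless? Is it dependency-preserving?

lossless and dependency-preserving

Lossless test (chase): Rows 1 and 2 agree on C2, C3; apply C2, C3→C5, C6 and equate their C5, C6 entries. Rows 1 and 3 agree on C4; apply C4→C2 and equate their C2 entries. Rows 1 and 3 agree on C1; apply C1→C5 and equate their C5 entries. Rows 1 and 3 agree on C4, C5; apply C4, C5→C7 and equate their C7 entries. Row 1 is now all distinguished symbols — the join is lossless.
Dependency preservation: C3, C4, C7 → C6; C2, C3 → C5, C6 are not contained in any single fragment, but the restricted closure of each left-hand side across the fragments still reaches the right-hand side; the remaining FDs each lie inside some fragment. All dependencies are preserved.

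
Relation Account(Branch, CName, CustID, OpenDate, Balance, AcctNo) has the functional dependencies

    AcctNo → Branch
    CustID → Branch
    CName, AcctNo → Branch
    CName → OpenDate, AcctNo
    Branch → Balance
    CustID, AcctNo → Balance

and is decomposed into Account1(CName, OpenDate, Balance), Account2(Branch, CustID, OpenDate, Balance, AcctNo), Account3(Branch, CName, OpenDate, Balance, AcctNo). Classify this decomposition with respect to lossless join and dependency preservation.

Lossless test (chase): Rows 1 and 3 agree on CName; apply CName→OpenDate, AcctNo and equate their OpenDate, AcctNo entries. Rows 1 and 2 agree on AcctNo; apply AcctNo→Branch and equate their Branch entries. No row becomes fully distinguished — the join is lossy.
Dependency preservation: every FD's attributes lie within a single fragment, so each can be enforced locally — preserved.

lossy but dependency-preserving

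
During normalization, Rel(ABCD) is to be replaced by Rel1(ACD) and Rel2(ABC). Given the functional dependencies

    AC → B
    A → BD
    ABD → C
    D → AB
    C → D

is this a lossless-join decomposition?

Yes

Common attributes: Rel1 ∩ Rel2 = {AC}.
Closure of {AC}: AC → B applies, adding B; A → BD applies, adding D. So (AC)⁺ = {ABCD}.
This closure contains every attribute of Rel1, so Rel1 ∩ Rel2 → Rel1. The join is lossless.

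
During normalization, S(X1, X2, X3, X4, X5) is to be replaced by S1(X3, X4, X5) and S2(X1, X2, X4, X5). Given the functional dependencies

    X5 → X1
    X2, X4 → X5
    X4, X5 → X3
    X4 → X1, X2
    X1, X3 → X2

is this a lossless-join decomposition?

Common attributes: S1 ∩ S2 = {X4, X5}.
Closure of {X4, X5}: X5 → X1 applies, adding X1; X4, X5 → X3 applies, adding X3; X4 → X1, X2 applies, adding X2. So (X4, X5)⁺ = {X1, X2, X3, X4, X5}.
This closure contains every attribute of S1, so S1 ∩ S2 → S1. The join is lossless.

Yes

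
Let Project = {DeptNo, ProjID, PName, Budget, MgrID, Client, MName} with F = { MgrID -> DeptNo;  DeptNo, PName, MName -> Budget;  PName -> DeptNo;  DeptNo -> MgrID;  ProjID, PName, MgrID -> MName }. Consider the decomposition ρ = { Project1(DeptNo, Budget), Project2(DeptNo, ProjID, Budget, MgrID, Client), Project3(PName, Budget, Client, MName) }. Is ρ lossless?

No

Chase test. Columns are DeptNo, ProjID, PName, Budget, MgrID, Client, MName; row i has aⱼ where attribute j ∈ Projecti, else bᵢⱼ.
Initial tableau (one row per fragment):
  row 1: a1 b12 b13 a4 b15 b16 b17
  row 2: a1 a2 b23 a4 a5 a6 b27
  row 3: b31 b32 a3 a4 b35 a6 a7
Rows 1 and 2 agree on DeptNo; apply DeptNo→MgrID and equate their MgrID entries.
No row becomes fully distinguished — the join is lossy.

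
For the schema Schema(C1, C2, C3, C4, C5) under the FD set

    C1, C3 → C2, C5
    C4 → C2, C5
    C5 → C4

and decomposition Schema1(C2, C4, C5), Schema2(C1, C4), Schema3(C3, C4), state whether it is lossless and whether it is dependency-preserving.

lossy and not dependency-preserving

Lossless test (chase): Rows 1 and 2 agree on C4; apply C4→C2, C5 and equate their C2, C5 entries. Rows 1 and 3 agree on C4; apply C4→C2, C5 and equate their C2, C5 entries. No row becomes fully distinguished — the join is lossy.
Dependency preservation: the restricted closure of {C1, C3} across the fragments never reaches {C2, C5}, so C1, C3 → C2, C5 cannot be enforced without a join — not preserved.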